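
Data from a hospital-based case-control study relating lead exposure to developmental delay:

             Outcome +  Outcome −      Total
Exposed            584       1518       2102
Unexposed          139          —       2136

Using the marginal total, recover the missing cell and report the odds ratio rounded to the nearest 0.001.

5.527

The missing cell is in the unexposed row: 2136 − 139 = 1997.
So a = 584, b = 1518, c = 139, d = 1997.
OR = (a·d)/(b·c) = (584 × 1997) / (1518 × 139) = 1166248 / 211002 = 5.52719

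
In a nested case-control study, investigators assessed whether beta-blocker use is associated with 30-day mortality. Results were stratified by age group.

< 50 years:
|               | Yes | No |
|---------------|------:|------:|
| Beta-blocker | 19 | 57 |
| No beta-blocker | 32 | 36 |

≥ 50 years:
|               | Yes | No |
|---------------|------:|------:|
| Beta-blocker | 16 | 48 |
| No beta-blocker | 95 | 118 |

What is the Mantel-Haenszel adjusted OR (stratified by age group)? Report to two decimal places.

0.40

OR_MH = Σ(aᵢdᵢ/nᵢ) / Σ(bᵢcᵢ/nᵢ), where nᵢ is the stratum total.
Stratum 1 (< 50 years): n = 144; a·d/n = 19·36/144 = 4.7500; b·c/n = 57·32/144 = 12.6667
Stratum 2 (≥ 50 years): n = 277; a·d/n = 16·118/277 = 6.8159; b·c/n = 48·95/277 = 16.4621
OR_MH = (4.7500 + 6.8159) / (12.6667 + 16.4621) = 11.5659 / 29.1288 = 0.39706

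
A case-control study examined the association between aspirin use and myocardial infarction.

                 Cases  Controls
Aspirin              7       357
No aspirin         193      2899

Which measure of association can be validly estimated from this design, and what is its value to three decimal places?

0.295

Cells: a = 7, b = 357, c = 193, d = 2899.
This is a case-control study: participants were sampled on outcome status, so risks in the source population cannot be estimated directly — relative risk is not valid here. The odds ratio is the appropriate measure.
OR = (a·d)/(b·c) = (7 × 2899) / (357 × 193) = 20293 / 68901 = 0.29452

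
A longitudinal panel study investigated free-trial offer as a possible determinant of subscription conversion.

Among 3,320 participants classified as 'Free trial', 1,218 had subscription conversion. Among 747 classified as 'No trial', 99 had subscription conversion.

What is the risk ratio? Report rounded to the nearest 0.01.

From the description: a = 1218, b = 2102, c = 99, d = 648.
Risk in exposed = 1218/3320 = 0.36687; risk in unexposed = 99/747 = 0.13253.
RR = 0.36687 / 0.13253 = 2.76818
The risk among the exposed is 2.77 times that among the unexposed.

2.77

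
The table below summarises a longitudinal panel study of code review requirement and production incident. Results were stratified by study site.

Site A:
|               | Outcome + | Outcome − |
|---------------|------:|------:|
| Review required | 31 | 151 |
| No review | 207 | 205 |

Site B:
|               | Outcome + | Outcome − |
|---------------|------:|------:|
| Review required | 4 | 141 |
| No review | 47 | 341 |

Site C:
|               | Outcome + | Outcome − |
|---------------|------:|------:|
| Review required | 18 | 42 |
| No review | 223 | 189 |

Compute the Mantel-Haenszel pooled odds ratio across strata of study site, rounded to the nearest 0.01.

OR_MH = Σ(aᵢdᵢ/nᵢ) / Σ(bᵢcᵢ/nᵢ), where nᵢ is the stratum total.
Stratum 1 (Site A): n = 594; a·d/n = 31·205/594 = 10.6987; b·c/n = 151·207/594 = 52.6212
Stratum 2 (Site B): n = 533; a·d/n = 4·341/533 = 2.5591; b·c/n = 141·47/533 = 12.4334
Stratum 3 (Site C): n = 472; a·d/n = 18·189/472 = 7.2076; b·c/n = 42·223/472 = 19.8432
OR_MH = (10.6987 + 2.5591 + 7.2076) / (52.6212 + 12.4334 + 19.8432) = 20.4654 / 84.8978 = 0.24106

0.24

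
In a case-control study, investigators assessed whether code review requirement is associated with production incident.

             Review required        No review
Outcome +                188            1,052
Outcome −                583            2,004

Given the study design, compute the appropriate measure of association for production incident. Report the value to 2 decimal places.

Reading the table with exposure as columns: a = 188 (Review required, case), b = 583 (Review required, non-case), c = 1052 (No review, case), d = 2004.
This is a case-control study: participants were sampled on outcome status, so risks in the source population cannot be estimated directly — relative risk is not valid here. The odds ratio is the appropriate measure.
OR = (a·d)/(b·c) = (188 × 2004) / (583 × 1052) = 376752 / 613316 = 0.61429

0.61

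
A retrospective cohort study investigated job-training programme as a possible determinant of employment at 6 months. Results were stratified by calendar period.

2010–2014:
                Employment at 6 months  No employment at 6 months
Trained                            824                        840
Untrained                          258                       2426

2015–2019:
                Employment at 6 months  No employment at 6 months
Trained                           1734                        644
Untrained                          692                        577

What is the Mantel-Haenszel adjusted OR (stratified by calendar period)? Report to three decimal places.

4.267

OR_MH = Σ(aᵢdᵢ/nᵢ) / Σ(bᵢcᵢ/nᵢ), where nᵢ is the stratum total.
Stratum 1 (2010–2014): n = 4348; a·d/n = 824·2426/4348 = 459.7571; b·c/n = 840·258/4348 = 49.8436
Stratum 2 (2015–2019): n = 3647; a·d/n = 1734·577/3647 = 274.3400; b·c/n = 644·692/3647 = 122.1958
OR_MH = (459.7571 + 274.3400) / (49.8436 + 122.1958) = 734.0971 / 172.0394 = 4.26703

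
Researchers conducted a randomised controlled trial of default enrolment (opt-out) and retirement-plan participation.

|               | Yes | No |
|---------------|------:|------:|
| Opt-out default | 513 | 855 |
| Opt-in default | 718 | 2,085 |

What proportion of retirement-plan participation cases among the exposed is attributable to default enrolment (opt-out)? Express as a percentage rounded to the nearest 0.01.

Cells: a = 513, b = 855, c = 718, d = 2085.
Risk in exposed = 513/1368 = 0.37500; risk in unexposed = 718/2803 = 0.25615.
RR = 0.37500/0.25615 = 1.46396
AR% = (RR − 1)/RR × 100 = (1.46396 − 1)/1.46396 × 100 = 31.6922%

31.69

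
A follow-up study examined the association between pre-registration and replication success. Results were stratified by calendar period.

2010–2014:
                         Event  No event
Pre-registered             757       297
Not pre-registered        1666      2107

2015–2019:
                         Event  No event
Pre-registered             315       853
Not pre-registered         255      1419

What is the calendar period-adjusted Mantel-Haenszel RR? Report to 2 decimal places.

RR_MH = Σ(aᵢ·n₀ᵢ/nᵢ) / Σ(cᵢ·n₁ᵢ/nᵢ), with n₁ᵢ = aᵢ+bᵢ (exposed), n₀ᵢ = cᵢ+dᵢ (unexposed), nᵢ = n₁ᵢ+n₀ᵢ.
Stratum 1 (2010–2014): n₁ = 1054, n₀ = 3773, n = 4827; a·n₀/n = 757·3773/4827 = 591.7052; c·n₁/n = 1666·1054/4827 = 363.7796
Stratum 2 (2015–2019): n₁ = 1168, n₀ = 1674, n = 2842; a·n₀/n = 315·1674/2842 = 185.5419; c·n₁/n = 255·1168/2842 = 104.7994
RR_MH = (591.7052 + 185.5419) / (363.7796 + 104.7994) = 777.2471 / 468.5790 = 1.65873

1.66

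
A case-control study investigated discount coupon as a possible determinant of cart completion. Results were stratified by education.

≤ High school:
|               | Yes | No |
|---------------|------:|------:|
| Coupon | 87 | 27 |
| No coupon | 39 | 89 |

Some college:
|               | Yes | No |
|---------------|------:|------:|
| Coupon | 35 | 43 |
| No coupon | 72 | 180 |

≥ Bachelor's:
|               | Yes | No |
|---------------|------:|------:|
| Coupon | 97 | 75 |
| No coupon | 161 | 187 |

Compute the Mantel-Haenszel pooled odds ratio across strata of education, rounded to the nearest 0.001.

OR_MH = Σ(aᵢdᵢ/nᵢ) / Σ(bᵢcᵢ/nᵢ), where nᵢ is the stratum total.
Stratum 1 (≤ High school): n = 242; a·d/n = 87·89/242 = 31.9959; b·c/n = 27·39/242 = 4.3512
Stratum 2 (Some college): n = 330; a·d/n = 35·180/330 = 19.0909; b·c/n = 43·72/330 = 9.3818
Stratum 3 (≥ Bachelor's): n = 520; a·d/n = 97·187/520 = 34.8827; b·c/n = 75·161/520 = 23.2212
OR_MH = (31.9959 + 19.0909 + 34.8827) / (4.3512 + 9.3818 + 23.2212) = 85.9695 / 36.9542 = 2.32638

2.326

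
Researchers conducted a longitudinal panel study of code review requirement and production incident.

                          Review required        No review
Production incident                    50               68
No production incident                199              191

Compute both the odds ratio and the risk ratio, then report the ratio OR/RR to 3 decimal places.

Reading the table with exposure as columns: a = 50 (Review required, case), b = 199 (Review required, non-case), c = 68 (No review, case), d = 191.
OR = (50·191)/(199·68) = 9550/13532 = 0.70573
Risk in exposed = 50/249 = 0.20080; risk in unexposed = 68/259 = 0.26255; RR = 0.76482
OR/RR = 0.70573 / 0.76482 = 0.92274
The outcome is not rare, so the OR lies further from 1 than the RR.

0.923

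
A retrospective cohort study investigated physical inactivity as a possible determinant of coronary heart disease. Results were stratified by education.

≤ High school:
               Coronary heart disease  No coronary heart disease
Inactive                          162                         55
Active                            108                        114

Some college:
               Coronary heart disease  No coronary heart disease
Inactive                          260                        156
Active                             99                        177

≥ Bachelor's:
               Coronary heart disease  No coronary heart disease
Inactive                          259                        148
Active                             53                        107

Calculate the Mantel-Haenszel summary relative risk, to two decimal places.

1.71

RR_MH = Σ(aᵢ·n₀ᵢ/nᵢ) / Σ(cᵢ·n₁ᵢ/nᵢ), with n₁ᵢ = aᵢ+bᵢ (exposed), n₀ᵢ = cᵢ+dᵢ (unexposed), nᵢ = n₁ᵢ+n₀ᵢ.
Stratum 1 (≤ High school): n₁ = 217, n₀ = 222, n = 439; a·n₀/n = 162·222/439 = 81.9226; c·n₁/n = 108·217/439 = 53.3850
Stratum 2 (Some college): n₁ = 416, n₀ = 276, n = 692; a·n₀/n = 260·276/692 = 103.6994; c·n₁/n = 99·416/692 = 59.5145
Stratum 3 (≥ Bachelor's): n₁ = 407, n₀ = 160, n = 567; a·n₀/n = 259·160/567 = 73.0864; c·n₁/n = 53·407/567 = 38.0441
RR_MH = (81.9226 + 103.6994 + 73.0864) / (53.3850 + 59.5145 + 38.0441) = 258.7084 / 150.9435 = 1.71394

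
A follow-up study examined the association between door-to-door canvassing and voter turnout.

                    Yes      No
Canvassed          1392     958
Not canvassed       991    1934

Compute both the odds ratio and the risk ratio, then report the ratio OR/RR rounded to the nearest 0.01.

Cells: a = 1392, b = 958, c = 991, d = 1934.
OR = (1392·1934)/(958·991) = 2692128/949378 = 2.83568
Risk in exposed = 1392/2350 = 0.59234; risk in unexposed = 991/2925 = 0.33880; RR = 1.74833
OR/RR = 2.83568 / 1.74833 = 1.62193
The outcome is not rare, so the OR lies further from 1 than the RR.

1.62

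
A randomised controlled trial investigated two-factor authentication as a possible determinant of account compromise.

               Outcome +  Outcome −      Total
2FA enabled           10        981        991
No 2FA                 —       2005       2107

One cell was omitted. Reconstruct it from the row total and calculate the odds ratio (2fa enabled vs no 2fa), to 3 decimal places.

0.200

The missing cell is in the unexposed row: 2107 − 2005 = 102.
So a = 10, b = 981, c = 102, d = 2005.
OR = (a·d)/(b·c) = (10 × 2005) / (981 × 102) = 20050 / 100062 = 0.20038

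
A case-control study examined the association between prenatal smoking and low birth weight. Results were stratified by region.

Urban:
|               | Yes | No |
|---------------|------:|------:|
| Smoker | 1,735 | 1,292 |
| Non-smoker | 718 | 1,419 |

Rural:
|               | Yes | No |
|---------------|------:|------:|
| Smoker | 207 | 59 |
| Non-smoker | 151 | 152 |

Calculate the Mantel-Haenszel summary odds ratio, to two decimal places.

OR_MH = Σ(aᵢdᵢ/nᵢ) / Σ(bᵢcᵢ/nᵢ), where nᵢ is the stratum total.
Stratum 1 (Urban): n = 5164; a·d/n = 1735·1419/5164 = 476.7554; b·c/n = 1292·718/5164 = 179.6390
Stratum 2 (Rural): n = 569; a·d/n = 207·152/569 = 55.2970; b·c/n = 59·151/569 = 15.6573
OR_MH = (476.7554 + 55.2970) / (179.6390 + 15.6573) = 532.0524 / 195.2963 = 2.72433

2.72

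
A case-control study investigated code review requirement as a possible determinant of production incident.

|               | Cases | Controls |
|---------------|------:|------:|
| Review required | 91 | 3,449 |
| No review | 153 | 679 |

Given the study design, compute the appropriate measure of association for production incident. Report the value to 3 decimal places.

0.117

Cells: a = 91, b = 3449, c = 153, d = 679.
This is a case-control study: participants were sampled on outcome status, so risks in the source population cannot be estimated directly — relative risk is not valid here. The odds ratio is the appropriate measure.
OR = (a·d)/(b·c) = (91 × 679) / (3449 × 153) = 61789 / 527697 = 0.11709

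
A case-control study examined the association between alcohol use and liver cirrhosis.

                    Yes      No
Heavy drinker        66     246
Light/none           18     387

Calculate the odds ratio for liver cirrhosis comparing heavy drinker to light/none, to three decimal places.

Cells: a = 66, b = 246, c = 18, d = 387.
OR = (a·d)/(b·c) = (66 × 387) / (246 × 18) = 25542 / 4428 = 5.76829
The odds of liver cirrhosis are about 5.77 times as high in the heavy drinker group.

5.768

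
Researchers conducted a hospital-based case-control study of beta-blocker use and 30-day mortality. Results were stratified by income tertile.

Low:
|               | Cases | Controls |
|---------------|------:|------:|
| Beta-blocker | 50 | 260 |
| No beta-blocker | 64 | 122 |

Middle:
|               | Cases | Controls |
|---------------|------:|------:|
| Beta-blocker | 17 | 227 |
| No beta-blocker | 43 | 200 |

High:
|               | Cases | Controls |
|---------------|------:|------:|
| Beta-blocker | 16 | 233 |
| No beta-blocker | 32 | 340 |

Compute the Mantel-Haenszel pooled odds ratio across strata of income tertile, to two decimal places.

0.43

OR_MH = Σ(aᵢdᵢ/nᵢ) / Σ(bᵢcᵢ/nᵢ), where nᵢ is the stratum total.
Stratum 1 (Low): n = 496; a·d/n = 50·122/496 = 12.2984; b·c/n = 260·64/496 = 33.5484
Stratum 2 (Middle): n = 487; a·d/n = 17·200/487 = 6.9815; b·c/n = 227·43/487 = 20.0431
Stratum 3 (High): n = 621; a·d/n = 16·340/621 = 8.7601; b·c/n = 233·32/621 = 12.0064
OR_MH = (12.2984 + 6.9815 + 8.7601) / (33.5484 + 20.0431 + 12.0064) = 28.0400 / 65.5979 = 0.42745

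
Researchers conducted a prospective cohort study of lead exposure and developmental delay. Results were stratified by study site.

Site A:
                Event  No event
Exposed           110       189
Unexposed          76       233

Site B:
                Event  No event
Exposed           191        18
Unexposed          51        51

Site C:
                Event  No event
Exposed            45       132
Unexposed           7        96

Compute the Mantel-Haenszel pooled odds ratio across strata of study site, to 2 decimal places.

OR_MH = Σ(aᵢdᵢ/nᵢ) / Σ(bᵢcᵢ/nᵢ), where nᵢ is the stratum total.
Stratum 1 (Site A): n = 608; a·d/n = 110·233/608 = 42.1546; b·c/n = 189·76/608 = 23.6250
Stratum 2 (Site B): n = 311; a·d/n = 191·51/311 = 31.3215; b·c/n = 18·51/311 = 2.9518
Stratum 3 (Site C): n = 280; a·d/n = 45·96/280 = 15.4286; b·c/n = 132·7/280 = 3.3000
OR_MH = (42.1546 + 31.3215 + 15.4286) / (23.6250 + 2.9518 + 3.3000) = 88.9047 / 29.8768 = 2.97571

2.98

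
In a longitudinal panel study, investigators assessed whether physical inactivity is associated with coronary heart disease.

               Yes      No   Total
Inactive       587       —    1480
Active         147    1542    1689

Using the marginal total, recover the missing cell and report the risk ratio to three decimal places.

The missing cell is in the exposed row: 1480 − 587 = 893.
So a = 587, b = 893, c = 147, d = 1542.
RR = [a/(a+b)] / [c/(c+d)] = (587/1480) / (147/1689) = 0.39662/0.08703 = 4.55710

4.557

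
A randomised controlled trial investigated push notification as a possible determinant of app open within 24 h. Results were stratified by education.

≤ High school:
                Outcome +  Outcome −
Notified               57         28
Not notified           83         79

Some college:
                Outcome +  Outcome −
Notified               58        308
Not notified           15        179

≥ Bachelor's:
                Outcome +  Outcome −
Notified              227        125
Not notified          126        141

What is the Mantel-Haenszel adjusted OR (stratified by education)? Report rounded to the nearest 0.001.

OR_MH = Σ(aᵢdᵢ/nᵢ) / Σ(bᵢcᵢ/nᵢ), where nᵢ is the stratum total.
Stratum 1 (≤ High school): n = 247; a·d/n = 57·79/247 = 18.2308; b·c/n = 28·83/247 = 9.4089
Stratum 2 (Some college): n = 560; a·d/n = 58·179/560 = 18.5393; b·c/n = 308·15/560 = 8.2500
Stratum 3 (≥ Bachelor's): n = 619; a·d/n = 227·141/619 = 51.7076; b·c/n = 125·126/619 = 25.4443
OR_MH = (18.2308 + 18.5393 + 51.7076) / (9.4089 + 8.2500 + 25.4443) = 88.4776 / 43.1032 = 2.05269

2.053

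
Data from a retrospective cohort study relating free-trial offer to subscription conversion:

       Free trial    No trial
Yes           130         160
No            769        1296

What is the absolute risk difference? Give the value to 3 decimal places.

Reading the table with exposure as columns: a = 130 (Free trial, case), b = 769 (Free trial, non-case), c = 160 (No trial, case), d = 1296.
Risk in exposed = 130/899 = 0.144605; risk in unexposed = 160/1456 = 0.109890.
Risk difference = 0.144605 − 0.109890 = 0.034715

0.035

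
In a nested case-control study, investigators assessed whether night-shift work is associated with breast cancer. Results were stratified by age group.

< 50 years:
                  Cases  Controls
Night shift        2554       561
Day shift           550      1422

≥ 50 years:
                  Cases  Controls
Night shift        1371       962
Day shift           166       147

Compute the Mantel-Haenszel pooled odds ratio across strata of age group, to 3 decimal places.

OR_MH = Σ(aᵢdᵢ/nᵢ) / Σ(bᵢcᵢ/nᵢ), where nᵢ is the stratum total.
Stratum 1 (< 50 years): n = 5087; a·d/n = 2554·1422/5087 = 713.9351; b·c/n = 561·550/5087 = 60.6546
Stratum 2 (≥ 50 years): n = 2646; a·d/n = 1371·147/2646 = 76.1667; b·c/n = 962·166/2646 = 60.3522
OR_MH = (713.9351 + 76.1667) / (60.6546 + 60.3522) = 790.1018 / 121.0068 = 6.52940

6.529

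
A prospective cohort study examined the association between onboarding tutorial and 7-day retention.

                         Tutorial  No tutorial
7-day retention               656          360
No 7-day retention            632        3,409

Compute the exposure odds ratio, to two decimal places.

Reading the table with exposure as columns: a = 656 (Tutorial, case), b = 632 (Tutorial, non-case), c = 360 (No tutorial, case), d = 3409.
OR = (a·d)/(b·c) = (656 × 3409) / (632 × 360) = 2236304 / 227520 = 9.82904
The odds of 7-day retention are about 9.83 times as high in the tutorial group.

9.83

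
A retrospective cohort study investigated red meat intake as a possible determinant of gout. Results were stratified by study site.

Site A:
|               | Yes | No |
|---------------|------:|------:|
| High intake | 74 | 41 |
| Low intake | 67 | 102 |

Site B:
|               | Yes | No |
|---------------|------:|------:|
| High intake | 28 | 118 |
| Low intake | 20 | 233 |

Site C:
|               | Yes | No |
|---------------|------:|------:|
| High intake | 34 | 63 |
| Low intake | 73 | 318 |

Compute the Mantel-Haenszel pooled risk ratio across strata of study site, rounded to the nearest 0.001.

RR_MH = Σ(aᵢ·n₀ᵢ/nᵢ) / Σ(cᵢ·n₁ᵢ/nᵢ), with n₁ᵢ = aᵢ+bᵢ (exposed), n₀ᵢ = cᵢ+dᵢ (unexposed), nᵢ = n₁ᵢ+n₀ᵢ.
Stratum 1 (Site A): n₁ = 115, n₀ = 169, n = 284; a·n₀/n = 74·169/284 = 44.0352; c·n₁/n = 67·115/284 = 27.1303
Stratum 2 (Site B): n₁ = 146, n₀ = 253, n = 399; a·n₀/n = 28·253/399 = 17.7544; c·n₁/n = 20·146/399 = 7.3183
Stratum 3 (Site C): n₁ = 97, n₀ = 391, n = 488; a·n₀/n = 34·391/488 = 27.2418; c·n₁/n = 73·97/488 = 14.5102
RR_MH = (44.0352 + 17.7544 + 27.2418) / (27.1303 + 7.3183 + 14.5102) = 89.0314 / 48.9588 = 1.81850

1.818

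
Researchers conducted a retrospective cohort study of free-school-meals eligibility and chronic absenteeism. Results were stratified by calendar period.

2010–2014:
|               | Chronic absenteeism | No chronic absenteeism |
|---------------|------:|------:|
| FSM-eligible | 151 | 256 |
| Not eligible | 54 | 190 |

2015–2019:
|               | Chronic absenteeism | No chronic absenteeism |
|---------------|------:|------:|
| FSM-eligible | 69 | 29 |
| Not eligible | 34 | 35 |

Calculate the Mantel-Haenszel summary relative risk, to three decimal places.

RR_MH = Σ(aᵢ·n₀ᵢ/nᵢ) / Σ(cᵢ·n₁ᵢ/nᵢ), with n₁ᵢ = aᵢ+bᵢ (exposed), n₀ᵢ = cᵢ+dᵢ (unexposed), nᵢ = n₁ᵢ+n₀ᵢ.
Stratum 1 (2010–2014): n₁ = 407, n₀ = 244, n = 651; a·n₀/n = 151·244/651 = 56.5960; c·n₁/n = 54·407/651 = 33.7604
Stratum 2 (2015–2019): n₁ = 98, n₀ = 69, n = 167; a·n₀/n = 69·69/167 = 28.5090; c·n₁/n = 34·98/167 = 19.9521
RR_MH = (56.5960 + 28.5090) / (33.7604 + 19.9521) = 85.1050 / 53.7125 = 1.58446

1.584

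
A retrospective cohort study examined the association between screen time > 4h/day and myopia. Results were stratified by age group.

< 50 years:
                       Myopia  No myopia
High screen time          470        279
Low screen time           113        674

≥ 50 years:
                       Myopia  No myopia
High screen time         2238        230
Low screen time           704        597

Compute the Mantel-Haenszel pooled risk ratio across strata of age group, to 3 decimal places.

RR_MH = Σ(aᵢ·n₀ᵢ/nᵢ) / Σ(cᵢ·n₁ᵢ/nᵢ), with n₁ᵢ = aᵢ+bᵢ (exposed), n₀ᵢ = cᵢ+dᵢ (unexposed), nᵢ = n₁ᵢ+n₀ᵢ.
Stratum 1 (< 50 years): n₁ = 749, n₀ = 787, n = 1536; a·n₀/n = 470·787/1536 = 240.8138; c·n₁/n = 113·749/1536 = 55.1022
Stratum 2 (≥ 50 years): n₁ = 2468, n₀ = 1301, n = 3769; a·n₀/n = 2238·1301/3769 = 772.5227; c·n₁/n = 704·2468/3769 = 460.9902
RR_MH = (240.8138 + 772.5227) / (55.1022 + 460.9902) = 1013.3365 / 516.0924 = 1.96348

1.963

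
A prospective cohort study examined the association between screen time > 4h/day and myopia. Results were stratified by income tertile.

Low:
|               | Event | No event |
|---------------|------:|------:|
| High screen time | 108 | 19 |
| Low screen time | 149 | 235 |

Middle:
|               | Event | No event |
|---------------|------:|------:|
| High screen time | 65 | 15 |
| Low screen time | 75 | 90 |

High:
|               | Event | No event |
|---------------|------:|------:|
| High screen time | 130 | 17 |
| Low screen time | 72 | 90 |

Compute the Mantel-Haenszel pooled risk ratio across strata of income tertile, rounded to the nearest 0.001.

RR_MH = Σ(aᵢ·n₀ᵢ/nᵢ) / Σ(cᵢ·n₁ᵢ/nᵢ), with n₁ᵢ = aᵢ+bᵢ (exposed), n₀ᵢ = cᵢ+dᵢ (unexposed), nᵢ = n₁ᵢ+n₀ᵢ.
Stratum 1 (Low): n₁ = 127, n₀ = 384, n = 511; a·n₀/n = 108·384/511 = 81.1585; c·n₁/n = 149·127/511 = 37.0313
Stratum 2 (Middle): n₁ = 80, n₀ = 165, n = 245; a·n₀/n = 65·165/245 = 43.7755; c·n₁/n = 75·80/245 = 24.4898
Stratum 3 (High): n₁ = 147, n₀ = 162, n = 309; a·n₀/n = 130·162/309 = 68.1553; c·n₁/n = 72·147/309 = 34.2524
RR_MH = (81.1585 + 43.7755 + 68.1553) / (37.0313 + 24.4898 + 34.2524) = 193.0894 / 95.7735 = 2.01610

2.016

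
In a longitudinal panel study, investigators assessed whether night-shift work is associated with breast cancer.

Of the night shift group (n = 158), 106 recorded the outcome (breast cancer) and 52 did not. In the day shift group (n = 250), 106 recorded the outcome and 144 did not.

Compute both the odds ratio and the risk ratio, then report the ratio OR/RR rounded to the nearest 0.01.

From the description: a = 106, b = 52, c = 106, d = 144.
OR = (106·144)/(52·106) = 15264/5512 = 2.76923
Risk in exposed = 106/158 = 0.67089; risk in unexposed = 106/250 = 0.42400; RR = 1.58228
OR/RR = 2.76923 / 1.58228 = 1.75015
The outcome is not rare, so the OR lies further from 1 than the RR.

1.75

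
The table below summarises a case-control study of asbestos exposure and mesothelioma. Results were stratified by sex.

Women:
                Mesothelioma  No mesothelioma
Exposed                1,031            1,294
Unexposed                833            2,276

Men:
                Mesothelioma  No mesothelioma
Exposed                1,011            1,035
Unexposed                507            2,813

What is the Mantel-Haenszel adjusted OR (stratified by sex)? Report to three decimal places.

OR_MH = Σ(aᵢdᵢ/nᵢ) / Σ(bᵢcᵢ/nᵢ), where nᵢ is the stratum total.
Stratum 1 (Women): n = 5434; a·d/n = 1031·2276/5434 = 431.8285; b·c/n = 1294·833/5434 = 198.3625
Stratum 2 (Men): n = 5366; a·d/n = 1011·2813/5366 = 529.9931; b·c/n = 1035·507/5366 = 97.7907
OR_MH = (431.8285 + 529.9931) / (198.3625 + 97.7907) = 961.8216 / 296.1533 = 3.24772

3.248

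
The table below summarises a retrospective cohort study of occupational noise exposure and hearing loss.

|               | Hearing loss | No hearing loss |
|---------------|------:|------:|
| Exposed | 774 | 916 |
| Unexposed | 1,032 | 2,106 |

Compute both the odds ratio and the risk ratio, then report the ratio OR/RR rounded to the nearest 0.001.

1.238

Cells: a = 774, b = 916, c = 1032, d = 2106.
OR = (774·2106)/(916·1032) = 1630044/945312 = 1.72434
Risk in exposed = 774/1690 = 0.45799; risk in unexposed = 1032/3138 = 0.32887; RR = 1.39260
OR/RR = 1.72434 / 1.39260 = 1.23822
The outcome is not rare, so the OR lies further from 1 than the RR.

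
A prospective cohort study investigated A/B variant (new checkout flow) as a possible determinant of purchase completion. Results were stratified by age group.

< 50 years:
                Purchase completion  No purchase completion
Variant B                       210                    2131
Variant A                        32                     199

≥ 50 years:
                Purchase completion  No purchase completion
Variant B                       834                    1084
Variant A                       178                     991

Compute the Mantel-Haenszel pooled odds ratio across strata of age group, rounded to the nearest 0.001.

OR_MH = Σ(aᵢdᵢ/nᵢ) / Σ(bᵢcᵢ/nᵢ), where nᵢ is the stratum total.
Stratum 1 (< 50 years): n = 2572; a·d/n = 210·199/2572 = 16.2481; b·c/n = 2131·32/2572 = 26.5132
Stratum 2 (≥ 50 years): n = 3087; a·d/n = 834·991/3087 = 267.7337; b·c/n = 1084·178/3087 = 62.5047
OR_MH = (16.2481 + 267.7337) / (26.5132 + 62.5047) = 283.9818 / 89.0179 = 3.19016

3.190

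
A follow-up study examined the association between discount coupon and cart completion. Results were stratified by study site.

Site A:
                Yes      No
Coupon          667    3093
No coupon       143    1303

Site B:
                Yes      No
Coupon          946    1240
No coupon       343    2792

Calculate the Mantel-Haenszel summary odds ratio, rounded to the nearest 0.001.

4.023

OR_MH = Σ(aᵢdᵢ/nᵢ) / Σ(bᵢcᵢ/nᵢ), where nᵢ is the stratum total.
Stratum 1 (Site A): n = 5206; a·d/n = 667·1303/5206 = 166.9422; b·c/n = 3093·143/5206 = 84.9595
Stratum 2 (Site B): n = 5321; a·d/n = 946·2792/5321 = 496.3789; b·c/n = 1240·343/5321 = 79.9323
OR_MH = (166.9422 + 496.3789) / (84.9595 + 79.9323) = 663.3211 / 164.8918 = 4.02277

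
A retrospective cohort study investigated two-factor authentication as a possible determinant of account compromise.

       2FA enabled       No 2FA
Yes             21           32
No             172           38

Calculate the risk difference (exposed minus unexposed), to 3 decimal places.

Reading the table with exposure as columns: a = 21 (2FA enabled, case), b = 172 (2FA enabled, non-case), c = 32 (No 2FA, case), d = 38.
Risk in exposed = 21/193 = 0.108808; risk in unexposed = 32/70 = 0.457143.
Risk difference = 0.108808 − 0.457143 = -0.348335

-0.348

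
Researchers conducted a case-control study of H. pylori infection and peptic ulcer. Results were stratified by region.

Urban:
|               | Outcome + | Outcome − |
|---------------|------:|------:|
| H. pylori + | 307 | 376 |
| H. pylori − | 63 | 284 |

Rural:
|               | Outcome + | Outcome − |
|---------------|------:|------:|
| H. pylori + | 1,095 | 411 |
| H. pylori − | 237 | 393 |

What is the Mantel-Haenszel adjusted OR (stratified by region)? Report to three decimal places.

OR_MH = Σ(aᵢdᵢ/nᵢ) / Σ(bᵢcᵢ/nᵢ), where nᵢ is the stratum total.
Stratum 1 (Urban): n = 1030; a·d/n = 307·284/1030 = 84.6485; b·c/n = 376·63/1030 = 22.9981
Stratum 2 (Rural): n = 2136; a·d/n = 1095·393/2136 = 201.4677; b·c/n = 411·237/2136 = 45.6025
OR_MH = (84.6485 + 201.4677) / (22.9981 + 45.6025) = 286.1162 / 68.6006 = 4.17076

4.171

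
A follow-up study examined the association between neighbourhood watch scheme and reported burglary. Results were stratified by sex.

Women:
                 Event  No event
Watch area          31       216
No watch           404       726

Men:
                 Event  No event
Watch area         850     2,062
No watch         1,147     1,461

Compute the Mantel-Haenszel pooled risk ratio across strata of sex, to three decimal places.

RR_MH = Σ(aᵢ·n₀ᵢ/nᵢ) / Σ(cᵢ·n₁ᵢ/nᵢ), with n₁ᵢ = aᵢ+bᵢ (exposed), n₀ᵢ = cᵢ+dᵢ (unexposed), nᵢ = n₁ᵢ+n₀ᵢ.
Stratum 1 (Women): n₁ = 247, n₀ = 1130, n = 1377; a·n₀/n = 31·1130/1377 = 25.4394; c·n₁/n = 404·247/1377 = 72.4677
Stratum 2 (Men): n₁ = 2912, n₀ = 2608, n = 5520; a·n₀/n = 850·2608/5520 = 401.5942; c·n₁/n = 1147·2912/5520 = 605.0841
RR_MH = (25.4394 + 401.5942) / (72.4677 + 605.0841) = 427.0336 / 677.5517 = 0.63026

0.630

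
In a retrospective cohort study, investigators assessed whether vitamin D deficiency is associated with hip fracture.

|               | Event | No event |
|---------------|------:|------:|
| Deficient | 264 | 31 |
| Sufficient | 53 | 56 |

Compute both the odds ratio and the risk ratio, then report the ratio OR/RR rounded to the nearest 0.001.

Cells: a = 264, b = 31, c = 53, d = 56.
OR = (264·56)/(31·53) = 14784/1643 = 8.99817
Risk in exposed = 264/295 = 0.89492; risk in unexposed = 53/109 = 0.48624; RR = 1.84049
OR/RR = 8.99817 / 1.84049 = 4.88902
The outcome is not rare, so the OR lies further from 1 than the RR.

4.889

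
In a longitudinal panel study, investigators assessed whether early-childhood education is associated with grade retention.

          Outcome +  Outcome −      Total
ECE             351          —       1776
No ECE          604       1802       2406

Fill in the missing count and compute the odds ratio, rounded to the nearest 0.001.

0.735

The missing cell is in the exposed row: 1776 − 351 = 1425.
So a = 351, b = 1425, c = 604, d = 1802.
OR = (a·d)/(b·c) = (351 × 1802) / (1425 × 604) = 632502 / 860700 = 0.73487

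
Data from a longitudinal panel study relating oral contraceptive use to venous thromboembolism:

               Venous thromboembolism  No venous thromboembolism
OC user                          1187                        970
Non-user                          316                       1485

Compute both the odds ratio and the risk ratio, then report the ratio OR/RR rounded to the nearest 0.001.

1.834

Cells: a = 1187, b = 970, c = 316, d = 1485.
OR = (1187·1485)/(970·316) = 1762695/306520 = 5.75067
Risk in exposed = 1187/2157 = 0.55030; risk in unexposed = 316/1801 = 0.17546; RR = 3.13637
OR/RR = 5.75067 / 3.13637 = 1.83354
The outcome is not rare, so the OR lies further from 1 than the RR.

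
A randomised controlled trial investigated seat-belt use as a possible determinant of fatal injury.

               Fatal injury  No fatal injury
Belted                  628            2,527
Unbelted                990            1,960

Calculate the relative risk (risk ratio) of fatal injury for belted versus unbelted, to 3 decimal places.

0.593

Cells: a = 628, b = 2527, c = 990, d = 1960.
Risk in exposed = 628/3155 = 0.19905; risk in unexposed = 990/2950 = 0.33559.
RR = 0.19905 / 0.33559 = 0.59313
The risk is 41% lower among the exposed than among the unexposed.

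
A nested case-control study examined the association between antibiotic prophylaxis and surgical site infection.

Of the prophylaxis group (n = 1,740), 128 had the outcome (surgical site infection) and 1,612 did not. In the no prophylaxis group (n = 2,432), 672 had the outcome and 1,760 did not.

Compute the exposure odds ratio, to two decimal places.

From the description: a = 128, b = 1612, c = 672, d = 1760.
OR = (a·d)/(b·c) = (128 × 1760) / (1612 × 672) = 225280 / 1083264 = 0.20796
Exposure is associated with lower odds of surgical site infection (OR = 0.21 < 1).

0.21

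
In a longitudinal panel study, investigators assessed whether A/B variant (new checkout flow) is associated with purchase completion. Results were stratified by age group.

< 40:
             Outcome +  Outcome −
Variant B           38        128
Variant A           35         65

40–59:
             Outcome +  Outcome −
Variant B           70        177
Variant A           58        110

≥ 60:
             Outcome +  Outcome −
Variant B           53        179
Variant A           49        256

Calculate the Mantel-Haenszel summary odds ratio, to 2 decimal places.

OR_MH = Σ(aᵢdᵢ/nᵢ) / Σ(bᵢcᵢ/nᵢ), where nᵢ is the stratum total.
Stratum 1 (< 40): n = 266; a·d/n = 38·65/266 = 9.2857; b·c/n = 128·35/266 = 16.8421
Stratum 2 (40–59): n = 415; a·d/n = 70·110/415 = 18.5542; b·c/n = 177·58/415 = 24.7373
Stratum 3 (≥ 60): n = 537; a·d/n = 53·256/537 = 25.2663; b·c/n = 179·49/537 = 16.3333
OR_MH = (9.2857 + 18.5542 + 25.2663) / (16.8421 + 24.7373 + 16.3333) = 53.1062 / 57.9128 = 0.91700

0.92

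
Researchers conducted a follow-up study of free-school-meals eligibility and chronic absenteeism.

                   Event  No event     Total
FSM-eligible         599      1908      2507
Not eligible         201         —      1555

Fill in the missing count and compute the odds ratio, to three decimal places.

2.115

The missing cell is in the unexposed row: 1555 − 201 = 1354.
So a = 599, b = 1908, c = 201, d = 1354.
OR = (a·d)/(b·c) = (599 × 1354) / (1908 × 201) = 811046 / 383508 = 2.11481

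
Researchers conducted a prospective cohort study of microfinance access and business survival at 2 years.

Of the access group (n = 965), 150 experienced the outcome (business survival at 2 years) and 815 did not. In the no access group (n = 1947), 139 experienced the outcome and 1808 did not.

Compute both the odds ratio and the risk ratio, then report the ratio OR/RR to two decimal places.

1.10

From the description: a = 150, b = 815, c = 139, d = 1808.
OR = (150·1808)/(815·139) = 271200/113285 = 2.39396
Risk in exposed = 150/965 = 0.15544; risk in unexposed = 139/1947 = 0.07139; RR = 2.17728
OR/RR = 2.39396 / 2.17728 = 1.09952
The outcome is not rare, so the OR lies further from 1 than the RR.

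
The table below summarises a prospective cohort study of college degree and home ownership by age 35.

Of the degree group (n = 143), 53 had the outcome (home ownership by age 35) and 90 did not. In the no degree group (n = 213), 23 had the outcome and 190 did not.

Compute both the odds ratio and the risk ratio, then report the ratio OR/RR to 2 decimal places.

From the description: a = 53, b = 90, c = 23, d = 190.
OR = (53·190)/(90·23) = 10070/2070 = 4.86473
Risk in exposed = 53/143 = 0.37063; risk in unexposed = 23/213 = 0.10798; RR = 3.43235
OR/RR = 4.86473 / 3.43235 = 1.41732
The outcome is not rare, so the OR lies further from 1 than the RR.

1.42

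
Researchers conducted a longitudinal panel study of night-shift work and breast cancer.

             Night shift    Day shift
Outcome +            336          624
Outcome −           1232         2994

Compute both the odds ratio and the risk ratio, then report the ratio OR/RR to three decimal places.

Reading the table with exposure as columns: a = 336 (Night shift, case), b = 1232 (Night shift, non-case), c = 624 (Day shift, case), d = 2994.
OR = (336·2994)/(1232·624) = 1005984/768768 = 1.30857
Risk in exposed = 336/1568 = 0.21429; risk in unexposed = 624/3618 = 0.17247; RR = 1.24245
OR/RR = 1.30857 / 1.24245 = 1.05322
The outcome is not rare, so the OR lies further from 1 than the RR.

1.053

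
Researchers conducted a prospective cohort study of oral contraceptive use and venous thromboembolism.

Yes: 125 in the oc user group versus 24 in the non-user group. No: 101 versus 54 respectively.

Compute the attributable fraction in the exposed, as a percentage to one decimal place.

From the description: a = 125, b = 101, c = 24, d = 54.
Risk in exposed = 125/226 = 0.55310; risk in unexposed = 24/78 = 0.30769.
RR = 0.55310/0.30769 = 1.79757
AR% = (RR − 1)/RR × 100 = (1.79757 − 1)/1.79757 × 100 = 44.3692%

44.4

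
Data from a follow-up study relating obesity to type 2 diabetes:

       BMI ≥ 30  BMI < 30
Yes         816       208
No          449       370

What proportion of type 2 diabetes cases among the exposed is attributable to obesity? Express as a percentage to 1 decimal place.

44.2

Reading the table with exposure as columns: a = 816 (BMI ≥ 30, case), b = 449 (BMI ≥ 30, non-case), c = 208 (BMI < 30, case), d = 370.
Risk in exposed = 816/1265 = 0.64506; risk in unexposed = 208/578 = 0.35986.
RR = 0.64506/0.35986 = 1.79252
AR% = (RR − 1)/RR × 100 = (1.79252 − 1)/1.79252 × 100 = 44.2126%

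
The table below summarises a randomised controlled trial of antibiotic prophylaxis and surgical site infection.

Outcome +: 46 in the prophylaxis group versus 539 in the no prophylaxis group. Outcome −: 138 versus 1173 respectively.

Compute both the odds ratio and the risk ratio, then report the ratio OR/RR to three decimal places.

From the description: a = 46, b = 138, c = 539, d = 1173.
OR = (46·1173)/(138·539) = 53958/74382 = 0.72542
Risk in exposed = 46/184 = 0.25000; risk in unexposed = 539/1712 = 0.31484; RR = 0.79406
OR/RR = 0.72542 / 0.79406 = 0.91355
The outcome is not rare, so the OR lies further from 1 than the RR.

0.914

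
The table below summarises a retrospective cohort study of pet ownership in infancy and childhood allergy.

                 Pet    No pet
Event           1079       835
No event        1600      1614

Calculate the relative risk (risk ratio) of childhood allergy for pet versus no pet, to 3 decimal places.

Reading the table with exposure as columns: a = 1079 (Pet, case), b = 1600 (Pet, non-case), c = 835 (No pet, case), d = 1614.
Risk in exposed = 1079/2679 = 0.40276; risk in unexposed = 835/2449 = 0.34096.
RR = 0.40276 / 0.34096 = 1.18128
The risk among the exposed is 1.18 times that among the unexposed.

1.181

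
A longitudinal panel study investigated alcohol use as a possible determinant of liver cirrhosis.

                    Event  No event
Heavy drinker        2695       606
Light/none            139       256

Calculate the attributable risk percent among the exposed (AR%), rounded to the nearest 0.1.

56.9

Cells: a = 2695, b = 606, c = 139, d = 256.
Risk in exposed = 2695/3301 = 0.81642; risk in unexposed = 139/395 = 0.35190.
RR = 0.81642/0.35190 = 2.32004
AR% = (RR − 1)/RR × 100 = (2.32004 − 1)/2.32004 × 100 = 56.8973%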